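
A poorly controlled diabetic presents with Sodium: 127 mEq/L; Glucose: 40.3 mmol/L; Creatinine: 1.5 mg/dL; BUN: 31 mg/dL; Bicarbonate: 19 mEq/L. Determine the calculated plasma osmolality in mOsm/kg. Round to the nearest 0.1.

Calculated osmolality = 2·Na + glucose + BUN/2.8
= 2·127 + 40.3 + 31/2.8
= 254 + 40.30 + 11.07
= 305.37 mOsm/kg

305.4 mOsm/kg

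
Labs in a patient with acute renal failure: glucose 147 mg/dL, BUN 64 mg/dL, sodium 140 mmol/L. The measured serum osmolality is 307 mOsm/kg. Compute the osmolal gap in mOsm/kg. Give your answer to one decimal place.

Calculated osmolality = 2·Na + glucose/18 + BUN/2.8
= 2·140 + 147/18 + 64/2.8
= 280 + 8.17 + 22.86
= 311.03 mOsm/kg ≈ 311.0 mOsm/kg
Osmolar gap = measured − calculated = 307 − 311.0 = -4.0 mOsm/kg

-4.0 mOsm/kg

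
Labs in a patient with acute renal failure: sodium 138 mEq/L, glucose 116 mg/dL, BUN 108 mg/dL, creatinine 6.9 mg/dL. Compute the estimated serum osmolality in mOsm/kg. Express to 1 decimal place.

Calculated osmolality = 2·Na + glucose/18 + BUN/2.8
= 2·138 + 116/18 + 108/2.8
= 276 + 6.44 + 38.57
= 321.01 mOsm/kg

321.0 mOsm/kg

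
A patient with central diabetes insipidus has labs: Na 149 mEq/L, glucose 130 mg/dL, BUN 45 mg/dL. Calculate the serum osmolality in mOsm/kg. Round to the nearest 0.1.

Calculated osmolality = 2·Na + glucose/18 + BUN/2.8
= 2·149 + 130/18 + 45/2.8
= 298 + 7.22 + 16.07
= 321.29 mOsm/kg

321.3 mOsm/kg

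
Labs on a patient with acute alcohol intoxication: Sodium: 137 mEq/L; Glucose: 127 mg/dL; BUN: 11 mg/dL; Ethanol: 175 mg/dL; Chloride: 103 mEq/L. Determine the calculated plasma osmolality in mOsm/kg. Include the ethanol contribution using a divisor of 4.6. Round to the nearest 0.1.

Calculated osmolality = 2·Na + glucose/18 + BUN/2.8 + ethanol/4.6
= 2·137 + 127/18 + 11/2.8 + 175/4.6
= 274 + 7.06 + 3.93 + 38.04
= 323.03 mOsm/kg

323.0 mOsm/kg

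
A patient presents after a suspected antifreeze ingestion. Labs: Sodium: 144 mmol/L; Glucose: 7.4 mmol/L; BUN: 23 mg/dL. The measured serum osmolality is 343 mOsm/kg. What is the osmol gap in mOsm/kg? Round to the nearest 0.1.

Calculated osmolality = 2·Na + glucose + BUN/2.8
= 2·144 + 7.4 + 23/2.8
= 288 + 7.40 + 8.21
= 303.61 mOsm/kg ≈ 303.6 mOsm/kg
Osmolar gap = measured − calculated = 343 − 303.6 = 39.4 mOsm/kg

39.4 mOsm/kg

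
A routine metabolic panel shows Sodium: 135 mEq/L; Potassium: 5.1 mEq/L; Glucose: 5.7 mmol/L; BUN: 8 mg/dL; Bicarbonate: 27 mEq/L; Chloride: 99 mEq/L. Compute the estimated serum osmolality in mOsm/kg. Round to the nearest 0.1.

Calculated osmolality = 2·Na + glucose + BUN/2.8
= 2·135 + 5.7 + 8/2.8
= 270 + 5.70 + 2.86
= 278.56 mOsm/kg

278.6 mOsm/kg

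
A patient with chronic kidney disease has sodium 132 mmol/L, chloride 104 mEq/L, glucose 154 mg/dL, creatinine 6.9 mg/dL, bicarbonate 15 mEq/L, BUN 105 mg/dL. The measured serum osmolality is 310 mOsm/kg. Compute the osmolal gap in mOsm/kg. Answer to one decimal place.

Calculated osmolality = 2·Na + glucose/18 + BUN/2.8
= 2·132 + 154/18 + 105/2.8
= 264 + 8.56 + 37.50
= 310.06 mOsm/kg ≈ 310.1 mOsm/kg
Osmolar gap = measured − calculated = 310 − 310.1 = -0.1 mOsm/kg

-0.1 mOsm/kg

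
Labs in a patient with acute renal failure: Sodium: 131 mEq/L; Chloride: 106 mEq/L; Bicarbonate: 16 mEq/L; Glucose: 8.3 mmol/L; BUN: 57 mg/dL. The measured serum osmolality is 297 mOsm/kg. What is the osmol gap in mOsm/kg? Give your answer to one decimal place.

6.3 mOsm/kg

Calculated osmolality = 2·Na + glucose + BUN/2.8
= 2·131 + 8.3 + 57/2.8
= 262 + 8.30 + 20.36
= 290.66 mOsm/kg ≈ 290.7 mOsm/kg
Osmolar gap = measured − calculated = 297 − 290.7 = 6.3 mOsm/kg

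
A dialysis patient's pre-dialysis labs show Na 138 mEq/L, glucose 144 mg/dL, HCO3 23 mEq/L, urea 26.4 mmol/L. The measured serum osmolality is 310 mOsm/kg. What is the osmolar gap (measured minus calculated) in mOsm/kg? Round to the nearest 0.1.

Calculated osmolality = 2·Na + glucose/18 + urea
= 2·138 + 144/18 + 26.4
= 276 + 8 + 26.40
= 310.4 mOsm/kg ≈ 310.4 mOsm/kg
Osmolar gap = measured − calculated = 310 − 310.4 = -0.4 mOsm/kg

-0.4 mOsm/kg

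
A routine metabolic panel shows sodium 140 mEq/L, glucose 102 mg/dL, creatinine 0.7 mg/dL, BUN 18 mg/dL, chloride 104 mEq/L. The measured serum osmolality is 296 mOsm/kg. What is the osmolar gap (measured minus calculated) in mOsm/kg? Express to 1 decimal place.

3.9 mOsm/kg

Calculated osmolality = 2·Na + glucose/18 + BUN/2.8
= 2·140 + 102/18 + 18/2.8
= 280 + 5.67 + 6.43
= 292.1 mOsm/kg ≈ 292.1 mOsm/kg
Osmolar gap = measured − calculated = 296 − 292.1 = 3.9 mOsm/kg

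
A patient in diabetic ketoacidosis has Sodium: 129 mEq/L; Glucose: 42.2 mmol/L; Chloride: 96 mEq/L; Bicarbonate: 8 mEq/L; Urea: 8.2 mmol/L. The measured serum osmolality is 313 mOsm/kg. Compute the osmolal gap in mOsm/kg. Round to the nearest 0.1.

Calculated osmolality = 2·Na + glucose + urea
= 2·129 + 42.2 + 8.2
= 258 + 42.20 + 8.20
= 308.4 mOsm/kg ≈ 308.4 mOsm/kg
Osmolar gap = measured − calculated = 313 − 308.4 = 4.6 mOsm/kg

4.6 mOsm/kg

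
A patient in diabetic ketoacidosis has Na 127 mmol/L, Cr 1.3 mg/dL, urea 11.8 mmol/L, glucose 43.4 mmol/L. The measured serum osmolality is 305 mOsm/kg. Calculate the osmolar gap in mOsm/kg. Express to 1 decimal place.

-4.2 mOsm/kg

Calculated osmolality = 2·Na + glucose + urea
= 2·127 + 43.4 + 11.8
= 254 + 43.40 + 11.80
= 309.2 mOsm/kg ≈ 309.2 mOsm/kg
Osmolar gap = measured − calculated = 305 − 309.2 = -4.2 mOsm/kg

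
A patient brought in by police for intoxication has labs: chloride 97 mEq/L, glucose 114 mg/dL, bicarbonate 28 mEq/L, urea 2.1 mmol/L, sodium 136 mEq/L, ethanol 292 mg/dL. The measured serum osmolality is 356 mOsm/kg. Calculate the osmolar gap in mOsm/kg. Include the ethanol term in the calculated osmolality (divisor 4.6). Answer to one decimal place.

12.1 mOsm/kg

Calculated osmolality = 2·Na + glucose/18 + urea + ethanol/4.6
= 2·136 + 114/18 + 2.1 + 292/4.6
= 272 + 6.33 + 2.10 + 63.48
= 343.91 mOsm/kg ≈ 343.9 mOsm/kg
Osmolar gap = measured − calculated = 356 − 343.9 = 12.1 mOsm/kg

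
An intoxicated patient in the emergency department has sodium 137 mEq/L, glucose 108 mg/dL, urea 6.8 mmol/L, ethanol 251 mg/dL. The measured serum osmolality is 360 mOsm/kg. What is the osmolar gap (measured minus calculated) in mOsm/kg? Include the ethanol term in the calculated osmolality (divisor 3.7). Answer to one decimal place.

Calculated osmolality = 2·Na + glucose/18 + urea + ethanol/3.7
= 2·137 + 108/18 + 6.8 + 251/3.7
= 274 + 6 + 6.80 + 67.84
= 354.64 mOsm/kg ≈ 354.6 mOsm/kg
Osmolar gap = measured − calculated = 360 − 354.6 = 5.4 mOsm/kg

5.4 mOsm/kg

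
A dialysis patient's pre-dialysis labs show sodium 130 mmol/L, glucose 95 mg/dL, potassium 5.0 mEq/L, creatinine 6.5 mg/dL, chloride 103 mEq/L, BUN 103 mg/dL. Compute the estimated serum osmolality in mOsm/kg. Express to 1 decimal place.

302.1 mOsm/kg

Calculated osmolality = 2·Na + glucose/18 + BUN/2.8
= 2·130 + 95/18 + 103/2.8
= 260 + 5.28 + 36.79
= 302.07 mOsm/kg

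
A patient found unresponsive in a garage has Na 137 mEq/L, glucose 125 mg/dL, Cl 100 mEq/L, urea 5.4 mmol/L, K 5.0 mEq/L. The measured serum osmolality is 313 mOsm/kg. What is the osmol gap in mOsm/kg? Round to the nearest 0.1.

26.7 mOsm/kg

Calculated osmolality = 2·Na + glucose/18 + urea
= 2·137 + 125/18 + 5.4
= 274 + 6.94 + 5.40
= 286.34 mOsm/kg ≈ 286.3 mOsm/kg
Osmolar gap = measured − calculated = 313 − 286.3 = 26.7 mOsm/kg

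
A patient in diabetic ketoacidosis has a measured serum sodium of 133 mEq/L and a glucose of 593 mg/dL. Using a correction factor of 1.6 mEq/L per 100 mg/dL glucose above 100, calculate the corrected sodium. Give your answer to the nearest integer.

Corrected Na = measured Na + 1.6 · (glucose − 100)/100
= 133 + 1.6 · (593 − 100)/100
= 133 + 7.9
= 140.9 mEq/L

141 mEq/L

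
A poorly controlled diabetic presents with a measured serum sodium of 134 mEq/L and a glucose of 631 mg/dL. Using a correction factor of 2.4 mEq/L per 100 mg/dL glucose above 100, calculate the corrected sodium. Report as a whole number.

Corrected Na = measured Na + 2.4 · (glucose − 100)/100
= 134 + 2.4 · (631 − 100)/100
= 134 + 12.7
= 146.7 mEq/L

147 mEq/L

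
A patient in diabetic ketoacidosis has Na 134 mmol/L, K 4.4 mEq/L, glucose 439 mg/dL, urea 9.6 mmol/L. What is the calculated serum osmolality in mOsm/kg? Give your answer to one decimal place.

302.0 mOsm/kg

Calculated osmolality = 2·Na + glucose/18 + urea
= 2·134 + 439/18 + 9.6
= 268 + 24.39 + 9.60
= 301.99 mOsm/kg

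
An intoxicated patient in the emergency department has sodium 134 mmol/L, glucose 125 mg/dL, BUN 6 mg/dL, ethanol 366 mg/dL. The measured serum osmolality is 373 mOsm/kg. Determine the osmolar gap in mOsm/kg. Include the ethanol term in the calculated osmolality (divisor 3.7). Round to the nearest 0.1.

Calculated osmolality = 2·Na + glucose/18 + BUN/2.8 + ethanol/3.7
= 2·134 + 125/18 + 6/2.8 + 366/3.7
= 268 + 6.94 + 2.14 + 98.92
= 376 mOsm/kg ≈ 376.0 mOsm/kg
Osmolar gap = measured − calculated = 373 − 376.0 = -3.0 mOsm/kg

-3.0 mOsm/kg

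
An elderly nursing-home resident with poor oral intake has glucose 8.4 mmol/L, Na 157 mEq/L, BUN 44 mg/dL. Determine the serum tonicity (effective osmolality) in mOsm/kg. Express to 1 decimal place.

322.4 mOsm/kg

Effective osmolality excludes urea (freely permeant across cell membranes):
2·Na + glucose
= 2·157 + 8.4
= 314 + 8.4
= 322.4 mOsm/kg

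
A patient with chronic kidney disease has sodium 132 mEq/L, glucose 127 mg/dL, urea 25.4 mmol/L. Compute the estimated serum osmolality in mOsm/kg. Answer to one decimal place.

296.5 mOsm/kg

Calculated osmolality = 2·Na + glucose/18 + urea
= 2·132 + 127/18 + 25.4
= 264 + 7.06 + 25.40
= 296.46 mOsm/kg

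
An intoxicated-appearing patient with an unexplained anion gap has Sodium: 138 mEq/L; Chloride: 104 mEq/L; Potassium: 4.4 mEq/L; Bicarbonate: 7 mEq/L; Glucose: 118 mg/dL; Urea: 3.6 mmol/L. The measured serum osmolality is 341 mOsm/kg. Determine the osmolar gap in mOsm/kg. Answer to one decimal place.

Calculated osmolality = 2·Na + glucose/18 + urea
= 2·138 + 118/18 + 3.6
= 276 + 6.56 + 3.60
= 286.16 mOsm/kg ≈ 286.2 mOsm/kg
Osmolar gap = measured − calculated = 341 − 286.2 = 54.8 mOsm/kg

54.8 mOsm/kg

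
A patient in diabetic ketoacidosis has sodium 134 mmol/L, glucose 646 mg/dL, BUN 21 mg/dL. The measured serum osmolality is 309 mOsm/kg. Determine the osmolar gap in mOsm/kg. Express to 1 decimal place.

-2.4 mOsm/kg

Calculated osmolality = 2·Na + glucose/18 + BUN/2.8
= 2·134 + 646/18 + 21/2.8
= 268 + 35.89 + 7.50
= 311.39 mOsm/kg ≈ 311.4 mOsm/kg
Osmolar gap = measured − calculated = 309 − 311.4 = -2.4 mOsm/kg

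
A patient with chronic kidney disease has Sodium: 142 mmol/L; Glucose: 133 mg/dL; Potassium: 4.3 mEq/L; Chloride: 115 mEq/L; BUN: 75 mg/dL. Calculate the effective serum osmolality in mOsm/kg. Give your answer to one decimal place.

291.4 mOsm/kg

Effective osmolality excludes urea (freely permeant across cell membranes):
2·Na + glucose/18
= 2·142 + 133/18
= 284 + 7.39
= 291.39 mOsm/kg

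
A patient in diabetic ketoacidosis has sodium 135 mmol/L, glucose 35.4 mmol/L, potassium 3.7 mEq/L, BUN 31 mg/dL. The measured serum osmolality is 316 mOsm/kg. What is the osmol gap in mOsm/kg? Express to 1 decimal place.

Calculated osmolality = 2·Na + glucose + BUN/2.8
= 2·135 + 35.4 + 31/2.8
= 270 + 35.40 + 11.07
= 316.47 mOsm/kg ≈ 316.5 mOsm/kg
Osmolar gap = measured − calculated = 316 − 316.5 = -0.5 mOsm/kg

-0.5 mOsm/kg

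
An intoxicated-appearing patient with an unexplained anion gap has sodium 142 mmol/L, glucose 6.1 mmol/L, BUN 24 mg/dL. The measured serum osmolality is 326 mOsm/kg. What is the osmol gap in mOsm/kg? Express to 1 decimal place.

27.3 mOsm/kg

Calculated osmolality = 2·Na + glucose + BUN/2.8
= 2·142 + 6.1 + 24/2.8
= 284 + 6.10 + 8.57
= 298.67 mOsm/kg ≈ 298.7 mOsm/kg
Osmolar gap = measured − calculated = 326 − 298.7 = 27.3 mOsm/kg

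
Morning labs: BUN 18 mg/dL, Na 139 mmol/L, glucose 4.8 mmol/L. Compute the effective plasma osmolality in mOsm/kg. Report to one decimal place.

282.8 mOsm/kg

Effective osmolality excludes urea (freely permeant across cell membranes):
2·Na + glucose
= 2·139 + 4.8
= 278 + 4.8
= 282.8 mOsm/kg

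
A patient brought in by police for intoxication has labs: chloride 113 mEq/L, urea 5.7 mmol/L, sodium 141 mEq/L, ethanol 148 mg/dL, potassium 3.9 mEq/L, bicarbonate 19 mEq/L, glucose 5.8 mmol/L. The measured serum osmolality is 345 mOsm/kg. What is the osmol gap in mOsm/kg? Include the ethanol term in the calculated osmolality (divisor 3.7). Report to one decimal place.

11.5 mOsm/kg

Calculated osmolality = 2·Na + glucose + urea + ethanol/3.7
= 2·141 + 5.8 + 5.7 + 148/3.7
= 282 + 5.80 + 5.70 + 40
= 333.5 mOsm/kg ≈ 333.5 mOsm/kg
Osmolar gap = measured − calculated = 345 − 333.5 = 11.5 mOsm/kg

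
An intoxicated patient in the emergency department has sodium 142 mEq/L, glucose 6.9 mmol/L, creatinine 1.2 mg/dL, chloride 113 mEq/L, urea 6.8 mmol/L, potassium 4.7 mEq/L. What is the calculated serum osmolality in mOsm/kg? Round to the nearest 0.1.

Calculated osmolality = 2·Na + glucose + urea
= 2·142 + 6.9 + 6.8
= 284 + 6.90 + 6.80
= 297.7 mOsm/kg

297.7 mOsm/kg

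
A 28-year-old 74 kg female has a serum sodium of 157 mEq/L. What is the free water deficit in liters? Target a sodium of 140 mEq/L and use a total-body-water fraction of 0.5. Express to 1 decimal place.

4.5 L

TBW = 0.5 · 74 = 37 L
Free water deficit = TBW · (Na/140 − 1)
= 37 · (157/140 − 1)
= 37 · 0.1214
= 4.49 L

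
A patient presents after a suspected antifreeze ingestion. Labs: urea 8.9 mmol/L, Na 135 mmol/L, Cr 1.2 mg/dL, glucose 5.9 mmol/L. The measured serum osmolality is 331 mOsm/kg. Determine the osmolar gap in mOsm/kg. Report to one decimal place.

Calculated osmolality = 2·Na + glucose + urea
= 2·135 + 5.9 + 8.9
= 270 + 5.90 + 8.90
= 284.8 mOsm/kg ≈ 284.8 mOsm/kg
Osmolar gap = measured − calculated = 331 − 284.8 = 46.2 mOsm/kg

46.2 mOsm/kg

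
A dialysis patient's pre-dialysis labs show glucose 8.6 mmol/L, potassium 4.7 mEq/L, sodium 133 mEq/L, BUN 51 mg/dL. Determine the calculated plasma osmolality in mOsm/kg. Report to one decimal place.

Calculated osmolality = 2·Na + glucose + BUN/2.8
= 2·133 + 8.6 + 51/2.8
= 266 + 8.60 + 18.21
= 292.81 mOsm/kg

292.8 mOsm/kg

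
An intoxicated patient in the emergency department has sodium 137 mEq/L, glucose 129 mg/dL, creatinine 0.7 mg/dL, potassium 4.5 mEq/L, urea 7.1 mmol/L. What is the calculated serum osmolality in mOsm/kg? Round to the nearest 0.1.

Calculated osmolality = 2·Na + glucose/18 + urea
= 2·137 + 129/18 + 7.1
= 274 + 7.17 + 7.10
= 288.27 mOsm/kg

288.3 mOsm/kg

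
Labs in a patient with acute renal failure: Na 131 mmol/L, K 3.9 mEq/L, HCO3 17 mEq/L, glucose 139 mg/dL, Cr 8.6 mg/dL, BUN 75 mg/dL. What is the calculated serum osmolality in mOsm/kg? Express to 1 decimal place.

296.5 mOsm/kg

Calculated osmolality = 2·Na + glucose/18 + BUN/2.8
= 2·131 + 139/18 + 75/2.8
= 262 + 7.72 + 26.79
= 296.51 mOsm/kg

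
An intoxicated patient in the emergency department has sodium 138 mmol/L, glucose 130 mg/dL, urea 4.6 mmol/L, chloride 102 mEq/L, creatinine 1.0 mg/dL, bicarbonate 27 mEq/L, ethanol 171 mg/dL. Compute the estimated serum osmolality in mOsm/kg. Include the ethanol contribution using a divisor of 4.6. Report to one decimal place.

325.0 mOsm/kg

Calculated osmolality = 2·Na + glucose/18 + urea + ethanol/4.6
= 2·138 + 130/18 + 4.6 + 171/4.6
= 276 + 7.22 + 4.60 + 37.17
= 324.99 mOsm/kg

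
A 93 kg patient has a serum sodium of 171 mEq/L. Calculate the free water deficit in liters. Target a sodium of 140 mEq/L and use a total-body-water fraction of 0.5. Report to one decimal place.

TBW = 0.5 · 93 = 46.5 L
Free water deficit = TBW · (Na/140 − 1)
= 46.5 · (171/140 − 1)
= 46.5 · 0.2214
= 10.3 L

10.3 L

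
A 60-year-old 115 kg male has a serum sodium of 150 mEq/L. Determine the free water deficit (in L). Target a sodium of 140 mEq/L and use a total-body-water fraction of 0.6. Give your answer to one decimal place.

TBW = 0.6 · 115 = 69 L
Free water deficit = TBW · (Na/140 − 1)
= 69 · (150/140 − 1)
= 69 · 0.0714
= 4.93 L

4.9 L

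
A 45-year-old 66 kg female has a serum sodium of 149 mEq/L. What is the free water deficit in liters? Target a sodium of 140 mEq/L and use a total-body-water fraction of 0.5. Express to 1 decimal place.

2.1 L

TBW = 0.5 · 66 = 33 L
Free water deficit = TBW · (Na/140 − 1)
= 33 · (149/140 − 1)
= 33 · 0.0643
= 2.12 L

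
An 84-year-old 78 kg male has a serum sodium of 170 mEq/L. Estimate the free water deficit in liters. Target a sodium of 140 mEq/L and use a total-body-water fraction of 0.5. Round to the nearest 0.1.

8.4 L

TBW = 0.5 · 78 = 39 L
Free water deficit = TBW · (Na/140 − 1)
= 39 · (170/140 − 1)
= 39 · 0.2143
= 8.36 L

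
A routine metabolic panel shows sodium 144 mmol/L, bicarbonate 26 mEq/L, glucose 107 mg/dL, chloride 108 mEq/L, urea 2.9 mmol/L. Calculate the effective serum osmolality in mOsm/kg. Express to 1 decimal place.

293.9 mOsm/kg

Effective osmolality excludes urea (freely permeant across cell membranes):
2·Na + glucose/18
= 2·144 + 107/18
= 288 + 5.94
= 293.94 mOsm/kg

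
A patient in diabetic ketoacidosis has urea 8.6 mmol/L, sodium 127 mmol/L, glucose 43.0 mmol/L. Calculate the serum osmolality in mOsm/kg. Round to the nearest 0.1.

Calculated osmolality = 2·Na + glucose + urea
= 2·127 + 43 + 8.6
= 254 + 43 + 8.60
= 305.6 mOsm/kg

305.6 mOsm/kg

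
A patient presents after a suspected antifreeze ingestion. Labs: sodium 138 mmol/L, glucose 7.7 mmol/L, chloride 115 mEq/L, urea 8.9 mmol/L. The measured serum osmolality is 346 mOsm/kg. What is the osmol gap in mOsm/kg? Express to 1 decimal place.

53.4 mOsm/kg

Calculated osmolality = 2·Na + glucose + urea
= 2·138 + 7.7 + 8.9
= 276 + 7.70 + 8.90
= 292.6 mOsm/kg ≈ 292.6 mOsm/kg
Osmolar gap = measured − calculated = 346 − 292.6 = 53.4 mOsm/kg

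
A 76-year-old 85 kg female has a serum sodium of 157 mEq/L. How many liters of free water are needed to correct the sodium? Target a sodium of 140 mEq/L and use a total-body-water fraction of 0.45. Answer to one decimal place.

4.6 L

TBW = 0.45 · 85 = 38.25 L
Free water deficit = TBW · (Na/140 − 1)
= 38.25 · (157/140 − 1)
= 38.25 · 0.1214
= 4.64 L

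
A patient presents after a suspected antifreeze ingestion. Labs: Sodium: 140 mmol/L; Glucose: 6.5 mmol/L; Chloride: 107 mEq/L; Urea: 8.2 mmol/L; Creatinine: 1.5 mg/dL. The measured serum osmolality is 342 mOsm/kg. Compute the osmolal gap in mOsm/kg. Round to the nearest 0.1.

Calculated osmolality = 2·Na + glucose + urea
= 2·140 + 6.5 + 8.2
= 280 + 6.50 + 8.20
= 294.7 mOsm/kg ≈ 294.7 mOsm/kg
Osmolar gap = measured − calculated = 342 − 294.7 = 47.3 mOsm/kg

47.3 mOsm/kg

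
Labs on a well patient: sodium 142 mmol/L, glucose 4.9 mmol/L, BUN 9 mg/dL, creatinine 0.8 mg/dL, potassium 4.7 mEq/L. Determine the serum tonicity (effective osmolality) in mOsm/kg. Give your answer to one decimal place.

Effective osmolality excludes urea (freely permeant across cell membranes):
2·Na + glucose
= 2·142 + 4.9
= 284 + 4.9
= 288.9 mOsm/kg

288.9 mOsm/kg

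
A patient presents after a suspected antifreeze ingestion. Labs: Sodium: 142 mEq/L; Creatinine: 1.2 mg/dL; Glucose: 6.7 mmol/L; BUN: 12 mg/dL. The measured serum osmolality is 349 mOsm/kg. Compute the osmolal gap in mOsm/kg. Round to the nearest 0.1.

Calculated osmolality = 2·Na + glucose + BUN/2.8
= 2·142 + 6.7 + 12/2.8
= 284 + 6.70 + 4.29
= 294.99 mOsm/kg ≈ 295.0 mOsm/kg
Osmolar gap = measured − calculated = 349 − 295.0 = 54.0 mOsm/kg

54.0 mOsm/kg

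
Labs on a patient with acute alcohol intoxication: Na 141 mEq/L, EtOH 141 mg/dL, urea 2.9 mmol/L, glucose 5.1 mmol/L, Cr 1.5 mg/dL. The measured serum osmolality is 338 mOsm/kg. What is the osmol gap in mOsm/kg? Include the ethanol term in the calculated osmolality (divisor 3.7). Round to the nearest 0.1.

9.9 mOsm/kg

Calculated osmolality = 2·Na + glucose + urea + ethanol/3.7
= 2·141 + 5.1 + 2.9 + 141/3.7
= 282 + 5.10 + 2.90 + 38.11
= 328.11 mOsm/kg ≈ 328.1 mOsm/kg
Osmolar gap = measured − calculated = 338 − 328.1 = 9.9 mOsm/kg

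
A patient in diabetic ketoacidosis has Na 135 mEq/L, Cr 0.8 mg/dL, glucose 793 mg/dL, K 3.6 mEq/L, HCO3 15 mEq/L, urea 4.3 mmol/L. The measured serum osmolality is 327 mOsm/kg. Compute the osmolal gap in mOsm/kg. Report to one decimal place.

8.6 mOsm/kg

Calculated osmolality = 2·Na + glucose/18 + urea
= 2·135 + 793/18 + 4.3
= 270 + 44.06 + 4.30
= 318.36 mOsm/kg ≈ 318.4 mOsm/kg
Osmolar gap = measured − calculated = 327 − 318.4 = 8.6 mOsm/kg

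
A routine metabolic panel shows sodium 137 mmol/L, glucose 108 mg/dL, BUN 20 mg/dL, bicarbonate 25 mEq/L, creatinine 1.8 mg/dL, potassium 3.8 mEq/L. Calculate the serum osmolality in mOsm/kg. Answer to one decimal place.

Calculated osmolality = 2·Na + glucose/18 + BUN/2.8
= 2·137 + 108/18 + 20/2.8
= 274 + 6 + 7.14
= 287.14 mOsm/kg

287.1 mOsm/kg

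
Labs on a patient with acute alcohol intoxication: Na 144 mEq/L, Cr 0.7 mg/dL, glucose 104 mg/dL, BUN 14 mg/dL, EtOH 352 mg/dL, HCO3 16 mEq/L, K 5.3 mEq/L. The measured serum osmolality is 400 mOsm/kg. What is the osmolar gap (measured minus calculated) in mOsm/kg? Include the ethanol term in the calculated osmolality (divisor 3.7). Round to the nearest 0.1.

Calculated osmolality = 2·Na + glucose/18 + BUN/2.8 + ethanol/3.7
= 2·144 + 104/18 + 14/2.8 + 352/3.7
= 288 + 5.78 + 5 + 95.14
= 393.92 mOsm/kg ≈ 393.9 mOsm/kg
Osmolar gap = measured − calculated = 400 − 393.9 = 6.1 mOsm/kg

6.1 mOsm/kg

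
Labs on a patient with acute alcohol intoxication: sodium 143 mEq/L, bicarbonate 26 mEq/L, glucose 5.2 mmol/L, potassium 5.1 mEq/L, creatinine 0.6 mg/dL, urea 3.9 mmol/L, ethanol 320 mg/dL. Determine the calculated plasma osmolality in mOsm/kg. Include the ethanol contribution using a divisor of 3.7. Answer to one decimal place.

Calculated osmolality = 2·Na + glucose + urea + ethanol/3.7
= 2·143 + 5.2 + 3.9 + 320/3.7
= 286 + 5.20 + 3.90 + 86.49
= 381.59 mOsm/kg

381.6 mOsm/kg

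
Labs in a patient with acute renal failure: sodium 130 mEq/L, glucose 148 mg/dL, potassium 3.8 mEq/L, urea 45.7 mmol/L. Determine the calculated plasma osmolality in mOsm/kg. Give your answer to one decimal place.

Calculated osmolality = 2·Na + glucose/18 + urea
= 2·130 + 148/18 + 45.7
= 260 + 8.22 + 45.70
= 313.92 mOsm/kg

313.9 mOsm/kg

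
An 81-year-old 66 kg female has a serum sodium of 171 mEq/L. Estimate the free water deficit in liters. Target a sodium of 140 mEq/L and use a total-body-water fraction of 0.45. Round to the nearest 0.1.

6.6 L

TBW = 0.45 · 66 = 29.7 L
Free water deficit = TBW · (Na/140 − 1)
= 29.7 · (171/140 − 1)
= 29.7 · 0.2214
= 6.58 L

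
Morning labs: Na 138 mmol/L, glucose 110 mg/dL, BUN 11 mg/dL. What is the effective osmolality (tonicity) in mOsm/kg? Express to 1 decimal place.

Effective osmolality excludes urea (freely permeant across cell membranes):
2·Na + glucose/18
= 2·138 + 110/18
= 276 + 6.11
= 282.11 mOsm/kg

282.1 mOsm/kg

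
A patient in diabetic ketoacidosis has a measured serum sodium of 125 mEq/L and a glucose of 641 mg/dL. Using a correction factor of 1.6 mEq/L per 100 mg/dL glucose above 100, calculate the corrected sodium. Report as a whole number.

Corrected Na = measured Na + 1.6 · (glucose − 100)/100
= 125 + 1.6 · (641 − 100)/100
= 125 + 8.7
= 133.7 mEq/L

134 mEq/L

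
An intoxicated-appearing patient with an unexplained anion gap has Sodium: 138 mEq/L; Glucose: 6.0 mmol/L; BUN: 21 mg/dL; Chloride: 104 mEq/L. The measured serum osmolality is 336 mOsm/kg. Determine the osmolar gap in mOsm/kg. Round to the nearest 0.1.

46.5 mOsm/kg

Calculated osmolality = 2·Na + glucose + BUN/2.8
= 2·138 + 6 + 21/2.8
= 276 + 6 + 7.50
= 289.5 mOsm/kg ≈ 289.5 mOsm/kg
Osmolar gap = measured − calculated = 336 − 289.5 = 46.5 mOsm/kg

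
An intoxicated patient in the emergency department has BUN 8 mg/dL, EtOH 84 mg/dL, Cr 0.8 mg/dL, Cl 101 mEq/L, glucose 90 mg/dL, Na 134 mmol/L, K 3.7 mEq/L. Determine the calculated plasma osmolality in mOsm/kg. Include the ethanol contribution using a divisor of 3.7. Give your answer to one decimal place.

Calculated osmolality = 2·Na + glucose/18 + BUN/2.8 + ethanol/3.7
= 2·134 + 90/18 + 8/2.8 + 84/3.7
= 268 + 5 + 2.86 + 22.70
= 298.56 mOsm/kg

298.6 mOsm/kg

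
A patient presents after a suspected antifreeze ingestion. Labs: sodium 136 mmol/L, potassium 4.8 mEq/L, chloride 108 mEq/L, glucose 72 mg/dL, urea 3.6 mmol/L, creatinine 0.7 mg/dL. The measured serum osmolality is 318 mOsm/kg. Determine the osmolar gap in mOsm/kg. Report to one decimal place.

38.4 mOsm/kg

Calculated osmolality = 2·Na + glucose/18 + urea
= 2·136 + 72/18 + 3.6
= 272 + 4 + 3.60
= 279.6 mOsm/kg ≈ 279.6 mOsm/kg
Osmolar gap = measured − calculated = 318 − 279.6 = 38.4 mOsm/kg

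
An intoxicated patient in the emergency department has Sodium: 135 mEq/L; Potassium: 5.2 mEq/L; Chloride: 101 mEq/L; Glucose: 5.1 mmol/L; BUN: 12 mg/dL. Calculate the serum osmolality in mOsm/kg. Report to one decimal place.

Calculated osmolality = 2·Na + glucose + BUN/2.8
= 2·135 + 5.1 + 12/2.8
= 270 + 5.10 + 4.29
= 279.39 mOsm/kg

279.4 mOsm/kg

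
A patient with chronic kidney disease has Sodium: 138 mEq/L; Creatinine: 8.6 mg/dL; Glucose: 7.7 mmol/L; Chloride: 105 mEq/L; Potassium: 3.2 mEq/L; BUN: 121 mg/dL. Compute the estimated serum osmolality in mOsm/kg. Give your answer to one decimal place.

Calculated osmolality = 2·Na + glucose + BUN/2.8
= 2·138 + 7.7 + 121/2.8
= 276 + 7.70 + 43.21
= 326.91 mOsm/kg

326.9 mOsm/kg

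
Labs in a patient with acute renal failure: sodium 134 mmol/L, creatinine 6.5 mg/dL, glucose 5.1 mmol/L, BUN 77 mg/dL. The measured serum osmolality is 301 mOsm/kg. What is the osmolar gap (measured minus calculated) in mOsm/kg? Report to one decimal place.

Calculated osmolality = 2·Na + glucose + BUN/2.8
= 2·134 + 5.1 + 77/2.8
= 268 + 5.10 + 27.50
= 300.6 mOsm/kg ≈ 300.6 mOsm/kg
Osmolar gap = measured − calculated = 301 − 300.6 = 0.4 mOsm/kg

0.4 mOsm/kg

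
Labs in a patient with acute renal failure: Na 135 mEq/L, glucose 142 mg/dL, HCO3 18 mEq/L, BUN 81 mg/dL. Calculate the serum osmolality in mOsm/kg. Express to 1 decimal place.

Calculated osmolality = 2·Na + glucose/18 + BUN/2.8
= 2·135 + 142/18 + 81/2.8
= 270 + 7.89 + 28.93
= 306.82 mOsm/kg

306.8 mOsm/kg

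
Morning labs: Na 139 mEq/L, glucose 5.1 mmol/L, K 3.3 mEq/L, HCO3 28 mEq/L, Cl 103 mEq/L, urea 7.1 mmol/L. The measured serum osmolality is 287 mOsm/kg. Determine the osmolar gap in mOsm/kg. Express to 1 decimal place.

Calculated osmolality = 2·Na + glucose + urea
= 2·139 + 5.1 + 7.1
= 278 + 5.10 + 7.10
= 290.2 mOsm/kg ≈ 290.2 mOsm/kg
Osmolar gap = measured − calculated = 287 − 290.2 = -3.2 mOsm/kg

-3.2 mOsm/kg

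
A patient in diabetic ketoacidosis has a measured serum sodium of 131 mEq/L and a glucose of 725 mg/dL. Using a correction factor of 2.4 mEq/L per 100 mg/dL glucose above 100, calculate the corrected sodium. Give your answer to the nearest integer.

146 mEq/L

Corrected Na = measured Na + 2.4 · (glucose − 100)/100
= 131 + 2.4 · (725 − 100)/100
= 131 + 15
= 146 mEq/L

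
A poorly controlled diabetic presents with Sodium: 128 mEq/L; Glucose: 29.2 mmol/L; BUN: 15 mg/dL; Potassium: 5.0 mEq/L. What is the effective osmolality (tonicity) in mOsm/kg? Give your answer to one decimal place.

Effective osmolality excludes urea (freely permeant across cell membranes):
2·Na + glucose
= 2·128 + 29.2
= 256 + 29.2
= 285.2 mOsm/kg

285.2 mOsm/kg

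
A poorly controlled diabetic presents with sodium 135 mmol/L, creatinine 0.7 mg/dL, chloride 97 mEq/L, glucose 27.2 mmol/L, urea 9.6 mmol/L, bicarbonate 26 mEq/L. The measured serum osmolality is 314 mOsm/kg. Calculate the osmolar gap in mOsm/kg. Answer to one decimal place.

7.2 mOsm/kg

Calculated osmolality = 2·Na + glucose + urea
= 2·135 + 27.2 + 9.6
= 270 + 27.20 + 9.60
= 306.8 mOsm/kg ≈ 306.8 mOsm/kg
Osmolar gap = measured − calculated = 314 − 306.8 = 7.2 mOsm/kg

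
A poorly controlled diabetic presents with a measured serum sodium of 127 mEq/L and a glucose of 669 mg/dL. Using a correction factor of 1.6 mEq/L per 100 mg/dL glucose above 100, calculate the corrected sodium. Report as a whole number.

136 mEq/L

Corrected Na = measured Na + 1.6 · (glucose − 100)/100
= 127 + 1.6 · (669 − 100)/100
= 127 + 9.1
= 136.1 mEq/L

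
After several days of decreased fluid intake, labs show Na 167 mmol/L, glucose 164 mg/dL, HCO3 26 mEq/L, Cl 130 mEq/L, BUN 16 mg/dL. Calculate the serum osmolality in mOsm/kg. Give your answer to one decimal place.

Calculated osmolality = 2·Na + glucose/18 + BUN/2.8
= 2·167 + 164/18 + 16/2.8
= 334 + 9.11 + 5.71
= 348.82 mOsm/kg

348.8 mOsm/kg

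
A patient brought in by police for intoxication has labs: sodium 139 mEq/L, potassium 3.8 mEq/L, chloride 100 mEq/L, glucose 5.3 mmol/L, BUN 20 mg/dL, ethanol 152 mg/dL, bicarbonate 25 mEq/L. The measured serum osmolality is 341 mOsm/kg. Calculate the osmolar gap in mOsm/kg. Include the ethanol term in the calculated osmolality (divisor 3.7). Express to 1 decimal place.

9.5 mOsm/kg

Calculated osmolality = 2·Na + glucose + BUN/2.8 + ethanol/3.7
= 2·139 + 5.3 + 20/2.8 + 152/3.7
= 278 + 5.30 + 7.14 + 41.08
= 331.52 mOsm/kg ≈ 331.5 mOsm/kg
Osmolar gap = measured − calculated = 341 − 331.5 = 9.5 mOsm/kg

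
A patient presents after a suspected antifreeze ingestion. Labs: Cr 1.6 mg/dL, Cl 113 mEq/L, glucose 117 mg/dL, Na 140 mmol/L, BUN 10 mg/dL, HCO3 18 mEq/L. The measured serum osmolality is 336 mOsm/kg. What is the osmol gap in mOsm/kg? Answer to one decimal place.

Calculated osmolality = 2·Na + glucose/18 + BUN/2.8
= 2·140 + 117/18 + 10/2.8
= 280 + 6.50 + 3.57
= 290.07 mOsm/kg ≈ 290.1 mOsm/kg
Osmolar gap = measured − calculated = 336 − 290.1 = 45.9 mOsm/kg

45.9 mOsm/kg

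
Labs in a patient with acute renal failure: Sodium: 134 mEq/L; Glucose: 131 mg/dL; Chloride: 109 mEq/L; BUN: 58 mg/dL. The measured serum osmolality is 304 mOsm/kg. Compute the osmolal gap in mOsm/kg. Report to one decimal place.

Calculated osmolality = 2·Na + glucose/18 + BUN/2.8
= 2·134 + 131/18 + 58/2.8
= 268 + 7.28 + 20.71
= 295.99 mOsm/kg ≈ 296.0 mOsm/kg
Osmolar gap = measured − calculated = 304 − 296.0 = 8.0 mOsm/kg

8.0 mOsm/kg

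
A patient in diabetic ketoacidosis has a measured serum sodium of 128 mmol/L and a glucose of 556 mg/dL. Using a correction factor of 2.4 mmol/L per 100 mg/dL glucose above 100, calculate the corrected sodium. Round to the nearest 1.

139 mmol/L

Corrected Na = measured Na + 2.4 · (glucose − 100)/100
= 128 + 2.4 · (556 − 100)/100
= 128 + 10.9
= 138.9 mmol/L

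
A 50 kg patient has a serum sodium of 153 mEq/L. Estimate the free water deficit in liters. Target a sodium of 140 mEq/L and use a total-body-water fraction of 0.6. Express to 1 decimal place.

TBW = 0.6 · 50 = 30 L
Free water deficit = TBW · (Na/140 − 1)
= 30 · (153/140 − 1)
= 30 · 0.0929
= 2.79 L

2.8 L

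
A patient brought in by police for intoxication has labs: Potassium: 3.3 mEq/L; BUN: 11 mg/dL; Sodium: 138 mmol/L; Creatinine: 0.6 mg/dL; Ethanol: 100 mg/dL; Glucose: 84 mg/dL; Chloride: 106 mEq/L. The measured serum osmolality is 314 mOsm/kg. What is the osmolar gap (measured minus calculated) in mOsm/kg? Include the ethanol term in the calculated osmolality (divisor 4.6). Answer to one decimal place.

7.7 mOsm/kg

Calculated osmolality = 2·Na + glucose/18 + BUN/2.8 + ethanol/4.6
= 2·138 + 84/18 + 11/2.8 + 100/4.6
= 276 + 4.67 + 3.93 + 21.74
= 306.34 mOsm/kg ≈ 306.3 mOsm/kg
Osmolar gap = measured − calculated = 314 − 306.3 = 7.7 mOsm/kg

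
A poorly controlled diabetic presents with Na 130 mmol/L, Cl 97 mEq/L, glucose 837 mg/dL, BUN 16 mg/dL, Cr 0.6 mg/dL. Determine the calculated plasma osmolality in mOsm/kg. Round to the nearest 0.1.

312.2 mOsm/kg

Calculated osmolality = 2·Na + glucose/18 + BUN/2.8
= 2·130 + 837/18 + 16/2.8
= 260 + 46.50 + 5.71
= 312.21 mOsm/kg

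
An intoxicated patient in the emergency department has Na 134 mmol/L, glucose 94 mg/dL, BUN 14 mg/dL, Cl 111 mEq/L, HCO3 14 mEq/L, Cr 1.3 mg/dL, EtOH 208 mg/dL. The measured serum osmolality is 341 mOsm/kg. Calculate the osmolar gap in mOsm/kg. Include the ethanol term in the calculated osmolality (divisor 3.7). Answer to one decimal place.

6.6 mOsm/kg

Calculated osmolality = 2·Na + glucose/18 + BUN/2.8 + ethanol/3.7
= 2·134 + 94/18 + 14/2.8 + 208/3.7
= 268 + 5.22 + 5 + 56.22
= 334.44 mOsm/kg ≈ 334.4 mOsm/kg
Osmolar gap = measured − calculated = 341 − 334.4 = 6.6 mOsm/kg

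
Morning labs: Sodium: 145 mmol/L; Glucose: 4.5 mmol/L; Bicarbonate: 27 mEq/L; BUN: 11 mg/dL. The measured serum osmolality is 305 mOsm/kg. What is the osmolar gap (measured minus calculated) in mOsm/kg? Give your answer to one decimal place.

6.6 mOsm/kg

Calculated osmolality = 2·Na + glucose + BUN/2.8
= 2·145 + 4.5 + 11/2.8
= 290 + 4.50 + 3.93
= 298.43 mOsm/kg ≈ 298.4 mOsm/kg
Osmolar gap = measured − calculated = 305 − 298.4 = 6.6 mOsm/kg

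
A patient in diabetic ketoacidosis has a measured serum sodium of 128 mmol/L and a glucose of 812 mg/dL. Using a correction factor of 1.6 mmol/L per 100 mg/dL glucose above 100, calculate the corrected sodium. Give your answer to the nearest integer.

139 mmol/L

Corrected Na = measured Na + 1.6 · (glucose − 100)/100
= 128 + 1.6 · (812 − 100)/100
= 128 + 11.4
= 139.4 mmol/L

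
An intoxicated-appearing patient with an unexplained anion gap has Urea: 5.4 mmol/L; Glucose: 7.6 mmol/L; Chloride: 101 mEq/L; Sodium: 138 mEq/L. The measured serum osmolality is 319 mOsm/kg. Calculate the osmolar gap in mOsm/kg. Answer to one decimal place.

30.0 mOsm/kg

Calculated osmolality = 2·Na + glucose + urea
= 2·138 + 7.6 + 5.4
= 276 + 7.60 + 5.40
= 289 mOsm/kg ≈ 289.0 mOsm/kg
Osmolar gap = measured − calculated = 319 − 289.0 = 30.0 mOsm/kg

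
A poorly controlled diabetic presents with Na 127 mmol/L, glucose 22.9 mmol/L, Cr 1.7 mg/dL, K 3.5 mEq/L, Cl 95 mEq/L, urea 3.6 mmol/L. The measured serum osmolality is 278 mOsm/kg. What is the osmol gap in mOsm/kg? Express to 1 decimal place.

-2.5 mOsm/kg

Calculated osmolality = 2·Na + glucose + urea
= 2·127 + 22.9 + 3.6
= 254 + 22.90 + 3.60
= 280.5 mOsm/kg ≈ 280.5 mOsm/kg
Osmolar gap = measured − calculated = 278 − 280.5 = -2.5 mOsm/kg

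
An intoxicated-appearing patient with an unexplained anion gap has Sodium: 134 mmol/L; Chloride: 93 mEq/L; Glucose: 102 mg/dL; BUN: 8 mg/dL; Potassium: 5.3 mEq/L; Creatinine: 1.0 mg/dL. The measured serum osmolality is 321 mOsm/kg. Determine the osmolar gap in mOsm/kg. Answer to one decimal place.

Calculated osmolality = 2·Na + glucose/18 + BUN/2.8
= 2·134 + 102/18 + 8/2.8
= 268 + 5.67 + 2.86
= 276.53 mOsm/kg ≈ 276.5 mOsm/kg
Osmolar gap = measured − calculated = 321 − 276.5 = 44.5 mOsm/kg

44.5 mOsm/kg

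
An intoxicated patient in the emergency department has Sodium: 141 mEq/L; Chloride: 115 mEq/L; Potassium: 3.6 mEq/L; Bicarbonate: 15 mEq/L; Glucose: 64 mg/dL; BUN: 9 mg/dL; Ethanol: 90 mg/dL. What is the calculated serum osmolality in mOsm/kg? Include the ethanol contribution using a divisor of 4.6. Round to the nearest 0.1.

308.3 mOsm/kg

Calculated osmolality = 2·Na + glucose/18 + BUN/2.8 + ethanol/4.6
= 2·141 + 64/18 + 9/2.8 + 90/4.6
= 282 + 3.56 + 3.21 + 19.57
= 308.34 mOsm/kg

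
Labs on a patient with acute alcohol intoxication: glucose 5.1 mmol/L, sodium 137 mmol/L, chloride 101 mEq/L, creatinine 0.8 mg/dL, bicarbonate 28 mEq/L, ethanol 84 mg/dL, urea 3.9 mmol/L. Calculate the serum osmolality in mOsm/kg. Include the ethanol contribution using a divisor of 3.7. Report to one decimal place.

Calculated osmolality = 2·Na + glucose + urea + ethanol/3.7
= 2·137 + 5.1 + 3.9 + 84/3.7
= 274 + 5.10 + 3.90 + 22.70
= 305.7 mOsm/kg

305.7 mOsm/kg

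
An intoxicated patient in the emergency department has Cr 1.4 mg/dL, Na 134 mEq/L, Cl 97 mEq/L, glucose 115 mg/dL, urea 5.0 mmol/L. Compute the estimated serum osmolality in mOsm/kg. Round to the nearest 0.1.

279.4 mOsm/kg

Calculated osmolality = 2·Na + glucose/18 + urea
= 2·134 + 115/18 + 5
= 268 + 6.39 + 5
= 279.39 mOsm/kg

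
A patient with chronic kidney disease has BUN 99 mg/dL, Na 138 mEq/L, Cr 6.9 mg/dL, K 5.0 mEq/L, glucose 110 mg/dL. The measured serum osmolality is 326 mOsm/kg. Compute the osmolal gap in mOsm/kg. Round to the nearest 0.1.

8.5 mOsm/kg

Calculated osmolality = 2·Na + glucose/18 + BUN/2.8
= 2·138 + 110/18 + 99/2.8
= 276 + 6.11 + 35.36
= 317.47 mOsm/kg ≈ 317.5 mOsm/kg
Osmolar gap = measured − calculated = 326 − 317.5 = 8.5 mOsm/kg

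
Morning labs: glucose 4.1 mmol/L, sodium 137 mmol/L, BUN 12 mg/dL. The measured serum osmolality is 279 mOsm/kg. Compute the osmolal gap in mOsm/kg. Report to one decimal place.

Calculated osmolality = 2·Na + glucose + BUN/2.8
= 2·137 + 4.1 + 12/2.8
= 274 + 4.10 + 4.29
= 282.39 mOsm/kg ≈ 282.4 mOsm/kg
Osmolar gap = measured − calculated = 279 − 282.4 = -3.4 mOsm/kg

-3.4 mOsm/kg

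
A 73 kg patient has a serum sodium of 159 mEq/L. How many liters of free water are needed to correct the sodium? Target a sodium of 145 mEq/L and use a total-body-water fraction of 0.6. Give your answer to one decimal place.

4.2 L

TBW = 0.6 · 73 = 43.8 L
Free water deficit = TBW · (Na/145 − 1)
= 43.8 · (159/145 − 1)
= 43.8 · 0.0966
= 4.23 L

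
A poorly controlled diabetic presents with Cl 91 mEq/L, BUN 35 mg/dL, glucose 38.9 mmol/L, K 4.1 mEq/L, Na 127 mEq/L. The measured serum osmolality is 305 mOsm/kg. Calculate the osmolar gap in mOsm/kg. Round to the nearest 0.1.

-0.4 mOsm/kg

Calculated osmolality = 2·Na + glucose + BUN/2.8
= 2·127 + 38.9 + 35/2.8
= 254 + 38.90 + 12.50
= 305.4 mOsm/kg ≈ 305.4 mOsm/kg
Osmolar gap = measured − calculated = 305 − 305.4 = -0.4 mOsm/kg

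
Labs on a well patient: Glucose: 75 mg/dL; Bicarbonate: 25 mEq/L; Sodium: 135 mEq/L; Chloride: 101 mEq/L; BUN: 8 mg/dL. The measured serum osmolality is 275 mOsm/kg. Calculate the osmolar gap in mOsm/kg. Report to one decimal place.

Calculated osmolality = 2·Na + glucose/18 + BUN/2.8
= 2·135 + 75/18 + 8/2.8
= 270 + 4.17 + 2.86
= 277.03 mOsm/kg ≈ 277.0 mOsm/kg
Osmolar gap = measured − calculated = 275 − 277.0 = -2.0 mOsm/kg

-2.0 mOsm/kg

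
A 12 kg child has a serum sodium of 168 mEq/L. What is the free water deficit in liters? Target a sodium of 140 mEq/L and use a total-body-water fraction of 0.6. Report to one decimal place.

1.4 L

TBW = 0.6 · 12 = 7.2 L
Free water deficit = TBW · (Na/140 − 1)
= 7.2 · (168/140 − 1)
= 7.2 · 0.2
= 1.44 L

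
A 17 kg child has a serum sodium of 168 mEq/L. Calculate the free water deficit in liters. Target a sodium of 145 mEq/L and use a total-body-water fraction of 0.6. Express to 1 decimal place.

TBW = 0.6 · 17 = 10.2 L
Free water deficit = TBW · (Na/145 − 1)
= 10.2 · (168/145 − 1)
= 10.2 · 0.1586
= 1.62 L

1.6 L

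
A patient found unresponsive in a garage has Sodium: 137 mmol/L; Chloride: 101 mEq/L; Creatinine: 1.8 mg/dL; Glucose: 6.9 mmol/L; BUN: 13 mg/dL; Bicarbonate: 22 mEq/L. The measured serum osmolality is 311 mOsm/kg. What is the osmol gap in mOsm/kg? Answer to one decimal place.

25.5 mOsm/kg

Calculated osmolality = 2·Na + glucose + BUN/2.8
= 2·137 + 6.9 + 13/2.8
= 274 + 6.90 + 4.64
= 285.54 mOsm/kg ≈ 285.5 mOsm/kg
Osmolar gap = measured − calculated = 311 − 285.5 = 25.5 mOsm/kg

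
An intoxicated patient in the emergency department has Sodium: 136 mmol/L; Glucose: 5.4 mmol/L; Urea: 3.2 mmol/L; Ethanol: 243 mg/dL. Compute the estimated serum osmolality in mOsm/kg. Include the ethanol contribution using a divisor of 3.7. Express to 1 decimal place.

Calculated osmolality = 2·Na + glucose + urea + ethanol/3.7
= 2·136 + 5.4 + 3.2 + 243/3.7
= 272 + 5.40 + 3.20 + 65.68
= 346.28 mOsm/kg

346.3 mOsm/kg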